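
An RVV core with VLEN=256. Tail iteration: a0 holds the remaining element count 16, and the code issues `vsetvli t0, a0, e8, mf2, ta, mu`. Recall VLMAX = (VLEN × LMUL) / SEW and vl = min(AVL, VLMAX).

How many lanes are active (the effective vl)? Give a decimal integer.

VLMAX = VLEN×LMUL/SEW = 256×1/2/8 = 16
vl = min(AVL, VLMAX) = min(16, 16) = 16

vl = 16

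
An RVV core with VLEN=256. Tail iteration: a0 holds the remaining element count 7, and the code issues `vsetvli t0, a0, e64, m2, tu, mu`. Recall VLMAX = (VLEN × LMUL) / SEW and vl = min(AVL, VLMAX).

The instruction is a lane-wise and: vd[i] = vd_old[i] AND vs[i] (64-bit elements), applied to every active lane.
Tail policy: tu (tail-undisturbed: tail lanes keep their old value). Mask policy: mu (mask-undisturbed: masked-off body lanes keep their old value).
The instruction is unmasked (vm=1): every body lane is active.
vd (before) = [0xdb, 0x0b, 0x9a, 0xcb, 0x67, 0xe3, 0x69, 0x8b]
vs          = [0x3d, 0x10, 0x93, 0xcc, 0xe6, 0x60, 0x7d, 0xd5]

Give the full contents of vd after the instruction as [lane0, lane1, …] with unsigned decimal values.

VLMAX = VLEN×LMUL/SEW = 256×2/64 = 8
AVL=7 ≤ VLMAX=8, so vl = 7
lane  0: and(0xdb,0x3d) ⇒ 0x19
lane  1: and(0x0b,0x10) ⇒ 0x00
lane  2: and(0x9a,0x93) ⇒ 0x92
lane  3: and(0xcb,0xcc) ⇒ 0xc8
lane  4: and(0x67,0xe6) ⇒ 0x66
lane  5: and(0xe3,0x60) ⇒ 0x60
lane  6: and(0x69,0x7d) ⇒ 0x69
lane  7: tail/keep ⇒ 0x8b

vd = [25, 0, 146, 200, 102, 96, 105, 139]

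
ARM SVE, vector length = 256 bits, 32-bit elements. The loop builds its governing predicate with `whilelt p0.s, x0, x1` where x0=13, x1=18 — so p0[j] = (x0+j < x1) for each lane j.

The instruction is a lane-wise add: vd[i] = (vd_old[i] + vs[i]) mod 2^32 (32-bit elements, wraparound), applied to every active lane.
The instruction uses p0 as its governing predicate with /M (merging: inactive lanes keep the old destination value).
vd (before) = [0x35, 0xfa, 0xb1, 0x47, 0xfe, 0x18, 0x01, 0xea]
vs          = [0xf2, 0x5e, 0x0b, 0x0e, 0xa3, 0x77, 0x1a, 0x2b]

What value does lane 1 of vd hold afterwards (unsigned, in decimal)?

vd[1] = 344

lane count: 256 div 32 = 8
active while 13+j < 18, i.e. j ∈ [0,5) capped at 8 ⇒ 5
vd[0] add(0x35,0xf2) -> 0x127
vd[1] add(0xfa,0x5e) -> 0x158
vd[2] add(0xb1,0x0b) -> 0xbc
vd[3] add(0x47,0x0e) -> 0x55
vd[4] add(0xfe,0xa3) -> 0x1a1
vd[5] tail/keep -> 0x18
vd[6] tail/keep -> 0x01
vd[7] tail/keep -> 0xea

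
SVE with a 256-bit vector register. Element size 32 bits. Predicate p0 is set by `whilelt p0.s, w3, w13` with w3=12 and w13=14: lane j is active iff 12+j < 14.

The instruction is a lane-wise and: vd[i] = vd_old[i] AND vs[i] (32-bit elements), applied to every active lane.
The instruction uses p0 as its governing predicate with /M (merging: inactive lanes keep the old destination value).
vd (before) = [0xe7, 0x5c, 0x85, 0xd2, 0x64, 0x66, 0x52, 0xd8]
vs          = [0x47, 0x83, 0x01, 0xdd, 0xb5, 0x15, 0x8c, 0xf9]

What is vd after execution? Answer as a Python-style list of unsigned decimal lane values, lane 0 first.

vd = [71, 0, 133, 210, 100, 102, 82, 216]

lane count: 256 div 32 = 8
p0[j] = (12+j < 14); true for j=0..1 → 2 lanes set
lane  0: and(0xe7,0x47) ⇒ 0x47
lane  1: and(0x5c,0x83) ⇒ 0x00
lane  2: tail/keep ⇒ 0x85
lane  3: tail/keep ⇒ 0xd2
lane  4: tail/keep ⇒ 0x64
lane  5: tail/keep ⇒ 0x66
lane  6: tail/keep ⇒ 0x52
lane  7: tail/keep ⇒ 0xd8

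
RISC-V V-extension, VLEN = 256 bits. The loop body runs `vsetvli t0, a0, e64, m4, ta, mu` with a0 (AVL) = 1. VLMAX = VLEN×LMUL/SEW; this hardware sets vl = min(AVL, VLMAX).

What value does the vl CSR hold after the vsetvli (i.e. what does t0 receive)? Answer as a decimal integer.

vl = 1

VLMAX = VLEN×LMUL/SEW = 256×4/64 = 16
vl = min(AVL, VLMAX) = min(1, 16) = 1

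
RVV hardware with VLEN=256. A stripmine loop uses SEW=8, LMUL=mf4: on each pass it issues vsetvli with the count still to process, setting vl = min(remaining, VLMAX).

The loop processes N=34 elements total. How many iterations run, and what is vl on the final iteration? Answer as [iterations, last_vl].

VLMAX = (256 × 1/4) / 8 = 8 lanes
N=34: ⌈34/8⌉ = 5 iters; last vl = 34 − 4×8 = 2

[iterations, last_vl] = [5, 2]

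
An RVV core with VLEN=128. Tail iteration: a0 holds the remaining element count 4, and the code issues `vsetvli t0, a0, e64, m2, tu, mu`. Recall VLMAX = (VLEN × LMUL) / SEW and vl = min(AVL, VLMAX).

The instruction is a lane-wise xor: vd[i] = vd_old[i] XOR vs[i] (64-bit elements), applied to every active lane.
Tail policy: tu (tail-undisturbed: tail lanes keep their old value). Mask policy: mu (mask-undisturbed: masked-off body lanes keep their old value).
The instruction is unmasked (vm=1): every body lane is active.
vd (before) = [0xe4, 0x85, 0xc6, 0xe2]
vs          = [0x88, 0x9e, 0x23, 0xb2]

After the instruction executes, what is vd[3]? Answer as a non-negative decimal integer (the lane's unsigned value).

VLMAX = (128 × 2) / 64 = 4 lanes
vl = min(AVL, VLMAX) = min(4, 4) = 4
vd[0] xor(0xe4,0x88) -> 0x6c
vd[1] xor(0x85,0x9e) -> 0x1b
vd[2] xor(0xc6,0x23) -> 0xe5
vd[3] xor(0xe2,0xb2) -> 0x50

vd[3] = 80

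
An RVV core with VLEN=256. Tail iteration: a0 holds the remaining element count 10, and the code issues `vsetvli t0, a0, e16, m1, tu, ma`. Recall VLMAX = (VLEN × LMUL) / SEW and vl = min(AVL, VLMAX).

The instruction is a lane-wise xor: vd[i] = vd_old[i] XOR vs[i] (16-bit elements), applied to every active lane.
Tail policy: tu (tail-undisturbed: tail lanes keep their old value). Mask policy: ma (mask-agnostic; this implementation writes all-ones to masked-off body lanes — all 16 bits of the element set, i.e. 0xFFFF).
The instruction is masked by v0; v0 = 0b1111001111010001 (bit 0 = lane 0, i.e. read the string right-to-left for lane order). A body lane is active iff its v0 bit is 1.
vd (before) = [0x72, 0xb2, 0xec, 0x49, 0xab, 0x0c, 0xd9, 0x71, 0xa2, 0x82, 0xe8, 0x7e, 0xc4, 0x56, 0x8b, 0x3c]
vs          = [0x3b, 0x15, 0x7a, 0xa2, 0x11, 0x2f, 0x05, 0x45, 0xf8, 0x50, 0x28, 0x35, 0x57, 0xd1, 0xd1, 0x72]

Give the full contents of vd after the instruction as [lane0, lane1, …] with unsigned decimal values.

VLMAX = (256 × 1) / 16 = 16 lanes
vl = min(AVL, VLMAX) = min(10, 16) = 10
lane  0: xor(0x72,0x3b) ⇒ 0x49
lane  1: mask-off/ones ⇒ 0xffff
lane  2: mask-off/ones ⇒ 0xffff
lane  3: mask-off/ones ⇒ 0xffff
lane  4: xor(0xab,0x11) ⇒ 0xba
lane  5: mask-off/ones ⇒ 0xffff
lane  6: xor(0xd9,0x05) ⇒ 0xdc
lane  7: xor(0x71,0x45) ⇒ 0x34
lane  8: xor(0xa2,0xf8) ⇒ 0x5a
lane  9: xor(0x82,0x50) ⇒ 0xd2
lane 10: tail/keep ⇒ 0xe8
lane 11: tail/keep ⇒ 0x7e
lane 12: tail/keep ⇒ 0xc4
lane 13: tail/keep ⇒ 0x56
lane 14: tail/keep ⇒ 0x8b
lane 15: tail/keep ⇒ 0x3c

vd = [73, 65535, 65535, 65535, 186, 65535, 220, 52, 90, 210, 232, 126, 196, 86, 139, 60]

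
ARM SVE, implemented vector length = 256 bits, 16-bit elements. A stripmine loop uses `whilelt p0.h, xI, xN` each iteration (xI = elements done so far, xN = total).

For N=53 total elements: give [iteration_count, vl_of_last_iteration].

register lanes = 256/16 = 16
53 elements at 16/iter → 4 passes, remainder 5 on the last

[iterations, last_vl] = [4, 5]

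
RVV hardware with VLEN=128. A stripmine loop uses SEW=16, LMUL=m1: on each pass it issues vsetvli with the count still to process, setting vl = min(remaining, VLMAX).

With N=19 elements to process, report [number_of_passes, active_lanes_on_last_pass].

[iterations, last_vl] = [3, 3]

VLMAX = VLEN×LMUL/SEW = 128×1/16 = 8
N=19: ⌈19/8⌉ = 3 iters; last vl = 19 − 2×8 = 3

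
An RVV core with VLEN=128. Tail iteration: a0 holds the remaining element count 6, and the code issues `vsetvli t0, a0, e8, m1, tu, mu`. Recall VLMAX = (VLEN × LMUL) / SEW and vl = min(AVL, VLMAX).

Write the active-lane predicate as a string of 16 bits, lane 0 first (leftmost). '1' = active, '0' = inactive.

predicate = 1111110000000000

VLMAX = VLEN×LMUL/SEW = 128×1/8 = 16
AVL=6 ≤ VLMAX=16, so vl = 6
bits (lane 0 leftmost): 1111110000000000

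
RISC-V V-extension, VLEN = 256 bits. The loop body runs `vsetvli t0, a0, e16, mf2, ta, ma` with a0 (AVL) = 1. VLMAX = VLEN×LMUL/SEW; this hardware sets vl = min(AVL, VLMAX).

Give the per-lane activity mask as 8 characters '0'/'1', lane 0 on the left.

VLMAX = VLEN×LMUL/SEW = 256×1/2/16 = 8
vl = min(AVL, VLMAX) = min(1, 8) = 1
bits (lane 0 leftmost): 10000000

predicate = 10000000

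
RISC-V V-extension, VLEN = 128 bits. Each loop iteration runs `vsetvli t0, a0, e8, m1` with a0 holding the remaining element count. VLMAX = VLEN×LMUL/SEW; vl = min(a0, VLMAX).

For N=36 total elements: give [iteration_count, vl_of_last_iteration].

VLMAX = VLEN×LMUL/SEW = 128×1/8 = 16
iterations = ceil(36/16) = 3; final-pass vl = 4

[iterations, last_vl] = [3, 4]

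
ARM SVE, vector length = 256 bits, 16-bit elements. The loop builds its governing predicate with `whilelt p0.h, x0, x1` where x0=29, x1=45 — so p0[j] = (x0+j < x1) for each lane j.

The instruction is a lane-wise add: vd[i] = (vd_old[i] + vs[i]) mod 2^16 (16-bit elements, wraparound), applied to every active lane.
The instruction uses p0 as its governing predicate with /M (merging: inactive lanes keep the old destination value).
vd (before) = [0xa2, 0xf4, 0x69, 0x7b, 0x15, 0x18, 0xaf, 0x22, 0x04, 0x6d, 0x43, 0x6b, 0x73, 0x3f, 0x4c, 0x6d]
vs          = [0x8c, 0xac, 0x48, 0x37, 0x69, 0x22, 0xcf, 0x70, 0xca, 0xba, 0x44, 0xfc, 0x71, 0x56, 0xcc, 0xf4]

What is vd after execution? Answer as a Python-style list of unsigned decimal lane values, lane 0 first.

register lanes = 256/16 = 16
whilelt: lane j active iff 29+j < 45 → j < 16 → 16 active
  i=0: add(0xa2,0x8c) → 302
  i=1: add(0xf4,0xac) → 416
  i=2: add(0x69,0x48) → 177
  i=3: add(0x7b,0x37) → 178
  i=4: add(0x15,0x69) → 126
  i=5: add(0x18,0x22) → 58
  i=6: add(0xaf,0xcf) → 382
  i=7: add(0x22,0x70) → 146
  i=8: add(0x04,0xca) → 206
  i=9: add(0x6d,0xba) → 295
  i=10: add(0x43,0x44) → 135
  i=11: add(0x6b,0xfc) → 359
  i=12: add(0x73,0x71) → 228
  i=13: add(0x3f,0x56) → 149
  i=14: add(0x4c,0xcc) → 280
  i=15: add(0x6d,0xf4) → 353

vd = [302, 416, 177, 178, 126, 58, 382, 146, 206, 295, 135, 359, 228, 149, 280, 353]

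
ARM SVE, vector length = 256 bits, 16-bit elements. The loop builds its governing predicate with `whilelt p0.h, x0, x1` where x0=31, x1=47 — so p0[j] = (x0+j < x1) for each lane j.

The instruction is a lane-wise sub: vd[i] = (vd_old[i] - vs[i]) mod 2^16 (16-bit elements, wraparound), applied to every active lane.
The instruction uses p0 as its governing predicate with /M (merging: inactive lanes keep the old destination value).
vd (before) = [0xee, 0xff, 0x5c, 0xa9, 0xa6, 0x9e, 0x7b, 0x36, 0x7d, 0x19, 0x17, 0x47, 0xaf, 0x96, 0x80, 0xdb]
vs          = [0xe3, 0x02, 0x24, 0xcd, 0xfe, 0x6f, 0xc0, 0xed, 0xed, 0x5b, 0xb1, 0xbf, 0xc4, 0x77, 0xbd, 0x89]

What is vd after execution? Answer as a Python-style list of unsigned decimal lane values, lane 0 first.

vd = [11, 253, 56, 65500, 65448, 47, 65467, 65353, 65424, 65470, 65382, 65416, 65515, 31, 65475, 82]

register lanes = 256/16 = 16
whilelt: lane j active iff 31+j < 47 → j < 16 → 16 active
[0] sub(0xee,0xe3) = 0x0b
[1] sub(0xff,0x02) = 0xfd
[2] sub(0x5c,0x24) = 0x38
[3] sub(0xa9,0xcd) = 0xffdc
[4] sub(0xa6,0xfe) = 0xffa8
[5] sub(0x9e,0x6f) = 0x2f
[6] sub(0x7b,0xc0) = 0xffbb
[7] sub(0x36,0xed) = 0xff49
[8] sub(0x7d,0xed) = 0xff90
[9] sub(0x19,0x5b) = 0xffbe
[10] sub(0x17,0xb1) = 0xff66
[11] sub(0x47,0xbf) = 0xff88
[12] sub(0xaf,0xc4) = 0xffeb
[13] sub(0x96,0x77) = 0x1f
[14] sub(0x80,0xbd) = 0xffc3
[15] sub(0xdb,0x89) = 0x52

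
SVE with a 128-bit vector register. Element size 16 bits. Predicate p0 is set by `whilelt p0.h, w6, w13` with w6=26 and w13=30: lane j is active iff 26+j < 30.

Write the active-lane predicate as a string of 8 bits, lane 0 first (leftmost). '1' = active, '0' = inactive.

predicate = 11110000

128-bit reg / 16-bit elem → 8 lanes
whilelt: lane j active iff 26+j < 30 → j < 4 → 4 active
bits (lane 0 leftmost): 11110000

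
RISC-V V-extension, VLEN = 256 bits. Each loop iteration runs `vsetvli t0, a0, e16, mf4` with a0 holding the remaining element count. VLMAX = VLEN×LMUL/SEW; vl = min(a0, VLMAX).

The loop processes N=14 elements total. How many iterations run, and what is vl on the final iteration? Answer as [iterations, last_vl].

lanes per group: 256·1/4/16 = 4
N=14: ⌈14/4⌉ = 4 iters; last vl = 14 − 3×4 = 2

[iterations, last_vl] = [4, 2]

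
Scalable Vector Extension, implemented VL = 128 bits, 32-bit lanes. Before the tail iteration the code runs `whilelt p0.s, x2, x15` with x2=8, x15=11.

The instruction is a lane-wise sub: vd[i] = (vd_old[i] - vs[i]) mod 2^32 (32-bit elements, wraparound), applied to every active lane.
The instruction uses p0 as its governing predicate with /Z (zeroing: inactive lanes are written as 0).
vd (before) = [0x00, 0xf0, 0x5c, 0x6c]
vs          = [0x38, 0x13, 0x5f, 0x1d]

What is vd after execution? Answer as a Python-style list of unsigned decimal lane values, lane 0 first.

128-bit reg / 32-bit elem → 4 lanes
whilelt: lane j active iff 8+j < 11 → j < 3 → 3 active
vd[0] sub(0x00,0x38) -> 0xffffffc8
vd[1] sub(0xf0,0x13) -> 0xdd
vd[2] sub(0x5c,0x5f) -> 0xfffffffd
vd[3] tail/zero -> 0x00

vd = [4294967240, 221, 4294967293, 0]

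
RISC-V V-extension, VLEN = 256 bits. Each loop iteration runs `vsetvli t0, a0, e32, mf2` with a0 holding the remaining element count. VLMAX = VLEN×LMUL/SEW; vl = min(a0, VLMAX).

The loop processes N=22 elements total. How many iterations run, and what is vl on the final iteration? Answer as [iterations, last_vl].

[iterations, last_vl] = [6, 2]

VLMAX = VLEN×LMUL/SEW = 256×1/2/32 = 4
N=22: ⌈22/4⌉ = 6 iters; last vl = 22 − 5×4 = 2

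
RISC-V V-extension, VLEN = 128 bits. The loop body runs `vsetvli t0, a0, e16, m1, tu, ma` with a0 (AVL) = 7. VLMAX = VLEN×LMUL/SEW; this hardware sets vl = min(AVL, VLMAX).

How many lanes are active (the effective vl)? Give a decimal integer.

vl = 7

VLMAX = (128 × 1) / 16 = 8 lanes
vl ← min(7, 8) = 7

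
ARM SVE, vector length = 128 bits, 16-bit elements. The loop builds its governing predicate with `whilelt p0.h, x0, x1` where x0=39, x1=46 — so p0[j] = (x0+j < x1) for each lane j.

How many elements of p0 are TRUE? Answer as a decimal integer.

vl = 7

register lanes = 128/16 = 8
p0[j] = (39+j < 46); true for j=0..6 → 7 lanes set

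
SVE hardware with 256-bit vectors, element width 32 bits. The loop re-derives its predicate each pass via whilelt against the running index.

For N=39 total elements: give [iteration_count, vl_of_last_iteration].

lane count: 256 div 32 = 8
39 elements at 8/iter → 5 passes, remainder 7 on the last

[iterations, last_vl] = [5, 7]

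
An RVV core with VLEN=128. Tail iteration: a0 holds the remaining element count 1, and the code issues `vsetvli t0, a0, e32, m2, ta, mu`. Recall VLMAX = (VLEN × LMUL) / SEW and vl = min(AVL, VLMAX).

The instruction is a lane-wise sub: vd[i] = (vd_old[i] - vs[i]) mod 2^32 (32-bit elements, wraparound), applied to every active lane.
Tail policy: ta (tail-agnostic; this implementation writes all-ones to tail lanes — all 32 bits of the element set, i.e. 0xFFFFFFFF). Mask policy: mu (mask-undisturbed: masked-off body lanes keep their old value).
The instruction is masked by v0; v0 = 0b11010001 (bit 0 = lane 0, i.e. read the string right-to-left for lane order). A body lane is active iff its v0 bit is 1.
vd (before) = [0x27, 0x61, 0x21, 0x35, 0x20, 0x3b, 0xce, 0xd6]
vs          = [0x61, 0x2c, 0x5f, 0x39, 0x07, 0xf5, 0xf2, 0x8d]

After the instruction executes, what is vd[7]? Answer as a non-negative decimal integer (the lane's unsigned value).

lanes per group: 128·2/32 = 8
AVL=1 ≤ VLMAX=8, so vl = 1
[0] sub(0x27,0x61) = 0xffffffc6
[1] tail/ones = 0xffffffff
[2] tail/ones = 0xffffffff
[3] tail/ones = 0xffffffff
[4] tail/ones = 0xffffffff
[5] tail/ones = 0xffffffff
[6] tail/ones = 0xffffffff
[7] tail/ones = 0xffffffff

vd[7] = 4294967295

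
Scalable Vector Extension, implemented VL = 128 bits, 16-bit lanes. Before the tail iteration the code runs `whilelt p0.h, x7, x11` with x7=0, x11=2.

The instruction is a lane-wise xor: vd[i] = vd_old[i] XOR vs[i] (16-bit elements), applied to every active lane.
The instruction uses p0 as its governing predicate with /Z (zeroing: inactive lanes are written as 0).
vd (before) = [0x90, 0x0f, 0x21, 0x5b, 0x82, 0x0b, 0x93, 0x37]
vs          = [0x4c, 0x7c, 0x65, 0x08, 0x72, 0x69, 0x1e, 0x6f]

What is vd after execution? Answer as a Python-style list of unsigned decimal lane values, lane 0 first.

vd = [220, 115, 0, 0, 0, 0, 0, 0]

register lanes = 128/16 = 8
active while 0+j < 2, i.e. j ∈ [0,2) capped at 8 ⇒ 2
[0] xor(0x90,0x4c) = 0xdc
[1] xor(0x0f,0x7c) = 0x73
[2] tail/zero = 0x00
[3] tail/zero = 0x00
[4] tail/zero = 0x00
[5] tail/zero = 0x00
[6] tail/zero = 0x00
[7] tail/zero = 0x00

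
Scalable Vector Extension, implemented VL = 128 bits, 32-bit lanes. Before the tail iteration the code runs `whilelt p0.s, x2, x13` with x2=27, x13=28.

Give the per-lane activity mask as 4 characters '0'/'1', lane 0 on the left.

predicate = 1000

register lanes = 128/32 = 4
active while 27+j < 28, i.e. j ∈ [0,1) capped at 4 ⇒ 1
bits (lane 0 leftmost): 1000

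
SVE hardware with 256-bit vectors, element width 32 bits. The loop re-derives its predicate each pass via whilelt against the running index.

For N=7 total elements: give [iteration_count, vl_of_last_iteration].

register lanes = 256/32 = 8
N=7: ⌈7/8⌉ = 1 iters; last vl = 7 − 0×8 = 7

[iterations, last_vl] = [1, 7]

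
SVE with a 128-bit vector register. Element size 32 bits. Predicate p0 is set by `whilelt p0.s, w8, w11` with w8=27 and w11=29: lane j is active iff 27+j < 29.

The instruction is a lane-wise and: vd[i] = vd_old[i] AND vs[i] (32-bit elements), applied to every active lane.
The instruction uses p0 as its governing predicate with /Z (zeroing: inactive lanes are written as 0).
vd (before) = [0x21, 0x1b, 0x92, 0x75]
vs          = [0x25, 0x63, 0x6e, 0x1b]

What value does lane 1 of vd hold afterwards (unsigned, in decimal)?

register lanes = 128/32 = 4
p0[j] = (27+j < 29); true for j=0..1 → 2 lanes set
vd[0] and(0x21,0x25) -> 0x21
vd[1] and(0x1b,0x63) -> 0x03
vd[2] tail/zero -> 0x00
vd[3] tail/zero -> 0x00

vd[1] = 3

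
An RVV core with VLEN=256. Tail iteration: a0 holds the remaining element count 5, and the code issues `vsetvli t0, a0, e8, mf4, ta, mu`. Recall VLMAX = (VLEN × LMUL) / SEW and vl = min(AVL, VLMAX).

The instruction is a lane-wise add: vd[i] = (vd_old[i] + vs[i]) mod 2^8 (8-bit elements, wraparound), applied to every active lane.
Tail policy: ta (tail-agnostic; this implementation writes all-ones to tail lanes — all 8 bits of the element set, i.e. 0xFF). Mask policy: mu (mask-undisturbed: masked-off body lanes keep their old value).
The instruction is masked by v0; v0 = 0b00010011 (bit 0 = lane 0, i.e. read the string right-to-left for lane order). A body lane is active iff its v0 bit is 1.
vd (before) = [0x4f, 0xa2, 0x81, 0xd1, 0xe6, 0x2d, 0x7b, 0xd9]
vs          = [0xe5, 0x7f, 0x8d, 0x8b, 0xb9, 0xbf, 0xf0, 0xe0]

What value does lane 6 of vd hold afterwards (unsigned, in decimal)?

VLMAX = (256 × 1/4) / 8 = 8 lanes
vl ← min(5, 8) = 5
  i=0: add(0x4f,0xe5) → 52
  i=1: add(0xa2,0x7f) → 33
  i=2: mask-off/keep → 129
  i=3: mask-off/keep → 209
  i=4: add(0xe6,0xb9) → 159
  i=5: tail/ones → 255
  i=6: tail/ones → 255
  i=7: tail/ones → 255

vd[6] = 255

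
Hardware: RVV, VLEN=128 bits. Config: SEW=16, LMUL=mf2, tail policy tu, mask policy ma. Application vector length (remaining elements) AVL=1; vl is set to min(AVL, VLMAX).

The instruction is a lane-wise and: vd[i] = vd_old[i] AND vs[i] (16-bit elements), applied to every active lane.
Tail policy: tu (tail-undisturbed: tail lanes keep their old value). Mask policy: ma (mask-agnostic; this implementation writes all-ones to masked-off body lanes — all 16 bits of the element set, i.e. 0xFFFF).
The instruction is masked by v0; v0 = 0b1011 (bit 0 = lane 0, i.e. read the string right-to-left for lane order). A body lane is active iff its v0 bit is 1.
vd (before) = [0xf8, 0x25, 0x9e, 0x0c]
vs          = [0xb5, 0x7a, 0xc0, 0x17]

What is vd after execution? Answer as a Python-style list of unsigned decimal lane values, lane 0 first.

vd = [176, 37, 158, 12]

VLMAX = (128 × 1/2) / 16 = 4 lanes
vl = min(AVL, VLMAX) = min(1, 4) = 1
vd[0] and(0xf8,0xb5) -> 0xb0
vd[1] tail/keep -> 0x25
vd[2] tail/keep -> 0x9e
vd[3] tail/keep -> 0x0c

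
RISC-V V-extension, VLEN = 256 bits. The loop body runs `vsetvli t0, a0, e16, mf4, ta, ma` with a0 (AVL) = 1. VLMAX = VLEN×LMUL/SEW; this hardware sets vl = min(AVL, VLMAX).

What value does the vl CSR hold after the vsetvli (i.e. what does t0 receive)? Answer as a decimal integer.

VLMAX = VLEN×LMUL/SEW = 256×1/4/16 = 4
AVL=1 ≤ VLMAX=4, so vl = 1

vl = 1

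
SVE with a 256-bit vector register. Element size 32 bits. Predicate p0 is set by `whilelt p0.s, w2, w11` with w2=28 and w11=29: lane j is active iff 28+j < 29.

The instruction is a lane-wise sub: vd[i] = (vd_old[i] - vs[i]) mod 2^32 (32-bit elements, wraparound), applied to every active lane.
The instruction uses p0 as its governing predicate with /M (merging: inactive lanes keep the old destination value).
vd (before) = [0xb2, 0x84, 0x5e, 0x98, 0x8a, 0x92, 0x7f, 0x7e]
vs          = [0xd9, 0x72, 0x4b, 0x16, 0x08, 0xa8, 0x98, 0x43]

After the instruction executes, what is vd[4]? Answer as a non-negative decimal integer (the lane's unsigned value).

vd[4] = 138

256-bit reg / 32-bit elem → 8 lanes
whilelt: lane j active iff 28+j < 29 → j < 1 → 1 active
lane  0: sub(0xb2,0xd9) ⇒ 0xffffffd9
lane  1: tail/keep ⇒ 0x84
lane  2: tail/keep ⇒ 0x5e
lane  3: tail/keep ⇒ 0x98
lane  4: tail/keep ⇒ 0x8a
lane  5: tail/keep ⇒ 0x92
lane  6: tail/keep ⇒ 0x7f
lane  7: tail/keep ⇒ 0x7e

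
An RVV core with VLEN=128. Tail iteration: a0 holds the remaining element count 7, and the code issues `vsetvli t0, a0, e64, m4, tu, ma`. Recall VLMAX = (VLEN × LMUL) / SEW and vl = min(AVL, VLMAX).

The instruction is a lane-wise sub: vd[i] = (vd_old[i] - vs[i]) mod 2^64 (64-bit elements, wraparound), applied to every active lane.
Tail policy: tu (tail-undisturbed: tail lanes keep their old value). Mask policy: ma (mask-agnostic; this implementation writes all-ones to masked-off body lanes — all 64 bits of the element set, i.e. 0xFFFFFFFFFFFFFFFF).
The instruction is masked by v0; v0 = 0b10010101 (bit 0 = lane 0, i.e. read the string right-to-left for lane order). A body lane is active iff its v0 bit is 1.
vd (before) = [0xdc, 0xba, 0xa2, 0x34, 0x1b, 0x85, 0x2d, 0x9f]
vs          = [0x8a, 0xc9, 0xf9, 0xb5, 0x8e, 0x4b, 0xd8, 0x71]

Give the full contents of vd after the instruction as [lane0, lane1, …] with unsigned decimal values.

vd = [82, 18446744073709551615, 18446744073709551529, 18446744073709551615, 18446744073709551501, 18446744073709551615, 18446744073709551615, 159]

lanes per group: 128·4/64 = 8
vl ← min(7, 8) = 7
lane  0: sub(0xdc,0x8a) ⇒ 0x52
lane  1: mask-off/ones ⇒ 0xffffffffffffffff
lane  2: sub(0xa2,0xf9) ⇒ 0xffffffffffffffa9
lane  3: mask-off/ones ⇒ 0xffffffffffffffff
lane  4: sub(0x1b,0x8e) ⇒ 0xffffffffffffff8d
lane  5: mask-off/ones ⇒ 0xffffffffffffffff
lane  6: mask-off/ones ⇒ 0xffffffffffffffff
lane  7: tail/keep ⇒ 0x9f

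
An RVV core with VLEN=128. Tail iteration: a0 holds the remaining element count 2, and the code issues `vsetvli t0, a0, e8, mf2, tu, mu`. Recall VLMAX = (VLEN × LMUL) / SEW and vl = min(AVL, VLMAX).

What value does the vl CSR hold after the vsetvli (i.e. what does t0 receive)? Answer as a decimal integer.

vl = 2

VLMAX = (128 × 1/2) / 8 = 8 lanes
vl ← min(2, 8) = 2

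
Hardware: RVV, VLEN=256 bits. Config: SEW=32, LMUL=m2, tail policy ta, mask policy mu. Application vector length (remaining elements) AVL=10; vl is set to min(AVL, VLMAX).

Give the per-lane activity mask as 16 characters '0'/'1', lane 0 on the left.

VLMAX = (256 × 2) / 32 = 16 lanes
vl ← min(10, 16) = 10
bits (lane 0 leftmost): 1111111111000000

predicate = 1111111111000000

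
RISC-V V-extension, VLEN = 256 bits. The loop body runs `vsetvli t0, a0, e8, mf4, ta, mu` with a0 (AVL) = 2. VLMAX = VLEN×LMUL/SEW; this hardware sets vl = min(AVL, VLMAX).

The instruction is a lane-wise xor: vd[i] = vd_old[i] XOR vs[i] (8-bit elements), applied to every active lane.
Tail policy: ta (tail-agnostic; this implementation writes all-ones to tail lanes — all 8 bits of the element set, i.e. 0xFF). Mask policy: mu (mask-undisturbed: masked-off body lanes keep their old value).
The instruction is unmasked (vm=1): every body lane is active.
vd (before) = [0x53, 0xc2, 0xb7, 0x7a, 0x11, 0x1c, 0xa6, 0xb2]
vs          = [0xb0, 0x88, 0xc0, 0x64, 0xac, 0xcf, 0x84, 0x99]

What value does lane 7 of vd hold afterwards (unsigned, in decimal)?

vd[7] = 255

VLMAX = VLEN×LMUL/SEW = 256×1/4/8 = 8
vl ← min(2, 8) = 2
lane  0: xor(0x53,0xb0) ⇒ 0xe3
lane  1: xor(0xc2,0x88) ⇒ 0x4a
lane  2: tail/ones ⇒ 0xff
lane  3: tail/ones ⇒ 0xff
lane  4: tail/ones ⇒ 0xff
lane  5: tail/ones ⇒ 0xff
lane  6: tail/ones ⇒ 0xff
lane  7: tail/ones ⇒ 0xff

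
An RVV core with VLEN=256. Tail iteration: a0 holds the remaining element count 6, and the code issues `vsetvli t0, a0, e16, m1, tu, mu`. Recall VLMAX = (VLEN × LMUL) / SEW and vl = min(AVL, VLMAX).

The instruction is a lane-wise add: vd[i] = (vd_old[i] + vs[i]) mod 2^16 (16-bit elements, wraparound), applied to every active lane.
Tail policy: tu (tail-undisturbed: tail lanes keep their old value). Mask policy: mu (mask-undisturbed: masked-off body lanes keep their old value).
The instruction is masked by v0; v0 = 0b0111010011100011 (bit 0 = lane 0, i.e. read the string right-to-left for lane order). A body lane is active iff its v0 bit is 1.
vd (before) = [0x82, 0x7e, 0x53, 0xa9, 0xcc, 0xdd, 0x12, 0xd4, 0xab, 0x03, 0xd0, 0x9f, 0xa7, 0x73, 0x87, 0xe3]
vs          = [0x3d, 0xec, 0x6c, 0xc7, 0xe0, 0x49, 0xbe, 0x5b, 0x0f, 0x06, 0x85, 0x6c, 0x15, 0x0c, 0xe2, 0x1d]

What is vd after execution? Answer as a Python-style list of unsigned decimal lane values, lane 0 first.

vd = [191, 362, 83, 169, 204, 294, 18, 212, 171, 3, 208, 159, 167, 115, 135, 227]

lanes per group: 256·1/16 = 16
vl ← min(6, 16) = 6
vd[0] add(0x82,0x3d) -> 0xbf
vd[1] add(0x7e,0xec) -> 0x16a
vd[2] mask-off/keep -> 0x53
vd[3] mask-off/keep -> 0xa9
vd[4] mask-off/keep -> 0xcc
vd[5] add(0xdd,0x49) -> 0x126
vd[6] tail/keep -> 0x12
vd[7] tail/keep -> 0xd4
vd[8] tail/keep -> 0xab
vd[9] tail/keep -> 0x03
vd[10] tail/keep -> 0xd0
vd[11] tail/keep -> 0x9f
vd[12] tail/keep -> 0xa7
vd[13] tail/keep -> 0x73
vd[14] tail/keep -> 0x87
vd[15] tail/keep -> 0xe3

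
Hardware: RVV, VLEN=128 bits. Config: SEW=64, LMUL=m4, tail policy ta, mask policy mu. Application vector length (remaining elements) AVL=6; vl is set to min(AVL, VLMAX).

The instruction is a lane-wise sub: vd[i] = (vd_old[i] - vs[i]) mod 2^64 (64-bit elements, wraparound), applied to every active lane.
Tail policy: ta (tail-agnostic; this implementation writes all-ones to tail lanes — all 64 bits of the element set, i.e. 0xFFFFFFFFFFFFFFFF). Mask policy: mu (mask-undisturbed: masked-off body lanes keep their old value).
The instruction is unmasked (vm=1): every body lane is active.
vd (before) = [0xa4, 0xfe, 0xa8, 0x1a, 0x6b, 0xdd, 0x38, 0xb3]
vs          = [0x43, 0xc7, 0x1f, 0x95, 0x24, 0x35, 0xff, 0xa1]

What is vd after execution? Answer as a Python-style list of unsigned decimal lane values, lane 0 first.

VLMAX = VLEN×LMUL/SEW = 128×4/64 = 8
vl ← min(6, 8) = 6
lane  0: sub(0xa4,0x43) ⇒ 0x61
lane  1: sub(0xfe,0xc7) ⇒ 0x37
lane  2: sub(0xa8,0x1f) ⇒ 0x89
lane  3: sub(0x1a,0x95) ⇒ 0xffffffffffffff85
lane  4: sub(0x6b,0x24) ⇒ 0x47
lane  5: sub(0xdd,0x35) ⇒ 0xa8
lane  6: tail/ones ⇒ 0xffffffffffffffff
lane  7: tail/ones ⇒ 0xffffffffffffffff

vd = [97, 55, 137, 18446744073709551493, 71, 168, 18446744073709551615, 18446744073709551615]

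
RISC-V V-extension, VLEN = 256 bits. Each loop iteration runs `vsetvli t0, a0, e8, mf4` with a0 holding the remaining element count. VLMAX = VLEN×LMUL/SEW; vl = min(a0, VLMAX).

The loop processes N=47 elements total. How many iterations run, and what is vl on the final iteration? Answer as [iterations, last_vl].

lanes per group: 256·1/4/8 = 8
iterations = ceil(47/8) = 6; final-pass vl = 7

[iterations, last_vl] = [6, 7]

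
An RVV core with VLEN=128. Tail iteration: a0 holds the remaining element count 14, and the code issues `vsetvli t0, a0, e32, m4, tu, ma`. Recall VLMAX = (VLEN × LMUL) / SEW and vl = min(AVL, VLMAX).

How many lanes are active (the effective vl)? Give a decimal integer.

vl = 14

VLMAX = (128 × 4) / 32 = 16 lanes
vl ← min(14, 16) = 14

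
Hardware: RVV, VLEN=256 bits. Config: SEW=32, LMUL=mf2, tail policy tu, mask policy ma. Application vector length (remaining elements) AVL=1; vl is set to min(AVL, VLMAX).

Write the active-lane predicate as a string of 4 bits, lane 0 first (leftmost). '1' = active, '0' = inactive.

predicate = 1000

VLMAX = VLEN×LMUL/SEW = 256×1/2/32 = 4
vl = min(AVL, VLMAX) = min(1, 4) = 1
bits (lane 0 leftmost): 1000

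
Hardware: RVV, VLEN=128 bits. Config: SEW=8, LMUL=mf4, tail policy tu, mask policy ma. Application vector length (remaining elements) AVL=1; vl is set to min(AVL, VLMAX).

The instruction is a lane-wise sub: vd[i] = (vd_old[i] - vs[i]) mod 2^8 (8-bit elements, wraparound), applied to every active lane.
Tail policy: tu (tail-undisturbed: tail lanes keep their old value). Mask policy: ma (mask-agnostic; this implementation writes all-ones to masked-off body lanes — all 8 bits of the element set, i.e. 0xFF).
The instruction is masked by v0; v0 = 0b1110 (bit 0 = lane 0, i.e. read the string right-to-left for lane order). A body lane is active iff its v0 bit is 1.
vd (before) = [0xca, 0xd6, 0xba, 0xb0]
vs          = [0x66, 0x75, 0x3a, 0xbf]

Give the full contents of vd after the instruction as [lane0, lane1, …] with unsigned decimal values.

vd = [255, 214, 186, 176]

lanes per group: 128·1/4/8 = 4
vl = min(AVL, VLMAX) = min(1, 4) = 1
lane  0: mask-off/ones ⇒ 0xff
lane  1: tail/keep ⇒ 0xd6
lane  2: tail/keep ⇒ 0xba
lane  3: tail/keep ⇒ 0xb0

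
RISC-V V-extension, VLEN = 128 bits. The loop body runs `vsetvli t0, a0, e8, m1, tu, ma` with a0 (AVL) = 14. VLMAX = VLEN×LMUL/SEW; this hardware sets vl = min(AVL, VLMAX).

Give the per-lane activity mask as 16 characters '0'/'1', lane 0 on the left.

predicate = 1111111111111100

VLMAX = VLEN×LMUL/SEW = 128×1/8 = 16
vl = min(AVL, VLMAX) = min(14, 16) = 14
bits (lane 0 leftmost): 1111111111111100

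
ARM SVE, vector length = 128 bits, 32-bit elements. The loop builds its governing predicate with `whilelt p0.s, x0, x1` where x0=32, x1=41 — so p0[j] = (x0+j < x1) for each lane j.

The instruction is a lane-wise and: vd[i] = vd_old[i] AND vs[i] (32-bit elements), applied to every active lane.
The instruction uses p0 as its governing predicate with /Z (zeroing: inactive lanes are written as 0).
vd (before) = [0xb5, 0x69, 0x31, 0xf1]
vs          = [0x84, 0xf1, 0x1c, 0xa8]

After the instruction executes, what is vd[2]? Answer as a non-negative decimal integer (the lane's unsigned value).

vd[2] = 16

register lanes = 128/32 = 4
p0[j] = (32+j < 41); true for j=0..3 → 4 lanes set
[0] and(0xb5,0x84) = 0x84
[1] and(0x69,0xf1) = 0x61
[2] and(0x31,0x1c) = 0x10
[3] and(0xf1,0xa8) = 0xa0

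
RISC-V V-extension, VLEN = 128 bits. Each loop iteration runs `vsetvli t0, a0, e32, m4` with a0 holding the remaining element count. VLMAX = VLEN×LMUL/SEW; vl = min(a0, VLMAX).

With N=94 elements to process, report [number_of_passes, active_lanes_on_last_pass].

[iterations, last_vl] = [6, 14]

VLMAX = (128 × 4) / 32 = 16 lanes
N=94: ⌈94/16⌉ = 6 iters; last vl = 94 − 5×16 = 14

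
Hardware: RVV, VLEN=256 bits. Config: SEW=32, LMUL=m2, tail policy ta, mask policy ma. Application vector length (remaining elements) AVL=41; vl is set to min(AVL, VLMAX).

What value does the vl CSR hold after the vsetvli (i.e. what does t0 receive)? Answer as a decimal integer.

lanes per group: 256·2/32 = 16
vl ← min(41, 16) = 16

vl = 16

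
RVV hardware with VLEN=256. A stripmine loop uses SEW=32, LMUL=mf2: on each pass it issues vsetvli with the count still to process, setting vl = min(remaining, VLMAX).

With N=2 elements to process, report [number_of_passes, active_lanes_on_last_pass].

lanes per group: 256·1/2/32 = 4
N=2: ⌈2/4⌉ = 1 iters; last vl = 2 − 0×4 = 2

[iterations, last_vl] = [1, 2]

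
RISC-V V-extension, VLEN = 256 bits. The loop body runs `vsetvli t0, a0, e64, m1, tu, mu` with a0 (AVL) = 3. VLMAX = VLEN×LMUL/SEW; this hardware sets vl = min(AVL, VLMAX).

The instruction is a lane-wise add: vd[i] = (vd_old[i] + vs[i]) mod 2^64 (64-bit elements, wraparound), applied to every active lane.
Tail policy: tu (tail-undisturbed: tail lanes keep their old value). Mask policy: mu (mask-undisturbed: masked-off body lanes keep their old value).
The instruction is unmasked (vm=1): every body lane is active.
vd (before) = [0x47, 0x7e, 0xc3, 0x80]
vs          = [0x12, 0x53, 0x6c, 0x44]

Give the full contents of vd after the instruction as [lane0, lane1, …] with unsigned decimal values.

VLMAX = (256 × 1) / 64 = 4 lanes
vl ← min(3, 4) = 3
vd[0] add(0x47,0x12) -> 0x59
vd[1] add(0x7e,0x53) -> 0xd1
vd[2] add(0xc3,0x6c) -> 0x12f
vd[3] tail/keep -> 0x80

vd = [89, 209, 303, 128]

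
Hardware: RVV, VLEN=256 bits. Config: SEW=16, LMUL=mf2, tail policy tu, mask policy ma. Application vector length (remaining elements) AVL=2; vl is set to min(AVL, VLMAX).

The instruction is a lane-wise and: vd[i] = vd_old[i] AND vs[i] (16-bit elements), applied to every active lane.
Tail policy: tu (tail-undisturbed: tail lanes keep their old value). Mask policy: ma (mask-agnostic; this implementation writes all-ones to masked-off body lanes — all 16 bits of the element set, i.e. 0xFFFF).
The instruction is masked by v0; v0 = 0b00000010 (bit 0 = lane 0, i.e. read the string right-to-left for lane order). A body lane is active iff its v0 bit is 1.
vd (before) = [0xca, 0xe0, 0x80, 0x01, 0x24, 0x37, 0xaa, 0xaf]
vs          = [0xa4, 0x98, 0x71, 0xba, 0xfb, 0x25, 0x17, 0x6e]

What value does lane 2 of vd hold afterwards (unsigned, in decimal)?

vd[2] = 128

lanes per group: 256·1/2/16 = 8
vl = min(AVL, VLMAX) = min(2, 8) = 2
  i=0: mask-off/ones → 65535
  i=1: and(0xe0,0x98) → 128
  i=2: tail/keep → 128
  i=3: tail/keep → 1
  i=4: tail/keep → 36
  i=5: tail/keep → 55
  i=6: tail/keep → 170
  i=7: tail/keep → 175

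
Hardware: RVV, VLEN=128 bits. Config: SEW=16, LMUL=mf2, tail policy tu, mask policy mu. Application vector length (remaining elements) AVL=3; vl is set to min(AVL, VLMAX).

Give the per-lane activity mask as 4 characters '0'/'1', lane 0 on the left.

predicate = 1110

VLMAX = (128 × 1/2) / 16 = 4 lanes
vl ← min(3, 4) = 3
bits (lane 0 leftmost): 1110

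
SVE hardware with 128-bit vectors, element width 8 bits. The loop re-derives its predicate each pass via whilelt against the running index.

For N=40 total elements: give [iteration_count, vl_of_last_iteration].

register lanes = 128/8 = 16
N=40: ⌈40/16⌉ = 3 iters; last vl = 40 − 2×16 = 8

[iterations, last_vl] = [3, 8]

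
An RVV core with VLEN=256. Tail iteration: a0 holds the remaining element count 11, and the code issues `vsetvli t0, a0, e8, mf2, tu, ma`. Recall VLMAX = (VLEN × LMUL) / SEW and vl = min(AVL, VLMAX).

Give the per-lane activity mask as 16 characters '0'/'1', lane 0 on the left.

lanes per group: 256·1/2/8 = 16
vl ← min(11, 16) = 11
bits (lane 0 leftmost): 1111111111100000

predicate = 1111111111100000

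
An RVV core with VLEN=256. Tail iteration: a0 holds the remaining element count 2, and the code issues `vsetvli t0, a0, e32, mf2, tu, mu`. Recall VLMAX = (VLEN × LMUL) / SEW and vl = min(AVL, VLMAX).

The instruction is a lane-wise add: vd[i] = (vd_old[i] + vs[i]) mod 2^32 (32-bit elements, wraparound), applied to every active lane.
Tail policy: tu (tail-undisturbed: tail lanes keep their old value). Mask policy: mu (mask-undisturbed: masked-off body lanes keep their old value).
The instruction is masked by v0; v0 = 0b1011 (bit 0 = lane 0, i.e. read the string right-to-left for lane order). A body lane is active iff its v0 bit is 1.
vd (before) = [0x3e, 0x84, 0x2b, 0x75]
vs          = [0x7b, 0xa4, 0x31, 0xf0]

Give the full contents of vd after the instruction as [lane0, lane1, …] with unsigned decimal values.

VLMAX = VLEN×LMUL/SEW = 256×1/2/32 = 4
AVL=2 ≤ VLMAX=4, so vl = 2
lane  0: add(0x3e,0x7b) ⇒ 0xb9
lane  1: add(0x84,0xa4) ⇒ 0x128
lane  2: tail/keep ⇒ 0x2b
lane  3: tail/keep ⇒ 0x75

vd = [185, 296, 43, 117]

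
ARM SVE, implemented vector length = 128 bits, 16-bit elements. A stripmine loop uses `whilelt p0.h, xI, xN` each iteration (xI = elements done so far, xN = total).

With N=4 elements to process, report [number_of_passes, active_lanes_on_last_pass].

128-bit reg / 16-bit elem → 8 lanes
N=4: ⌈4/8⌉ = 1 iters; last vl = 4 − 0×8 = 4

[iterations, last_vl] = [1, 4]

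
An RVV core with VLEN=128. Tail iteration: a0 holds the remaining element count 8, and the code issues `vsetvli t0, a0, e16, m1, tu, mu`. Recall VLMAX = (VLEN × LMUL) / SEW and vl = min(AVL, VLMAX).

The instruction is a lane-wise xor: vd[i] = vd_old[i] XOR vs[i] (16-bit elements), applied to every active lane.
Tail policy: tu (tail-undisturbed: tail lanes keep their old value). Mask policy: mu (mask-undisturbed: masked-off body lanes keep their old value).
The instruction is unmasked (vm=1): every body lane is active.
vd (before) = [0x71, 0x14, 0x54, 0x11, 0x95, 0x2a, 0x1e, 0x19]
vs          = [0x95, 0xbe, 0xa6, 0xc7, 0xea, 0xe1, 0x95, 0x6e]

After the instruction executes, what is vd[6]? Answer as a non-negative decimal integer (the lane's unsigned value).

VLMAX = VLEN×LMUL/SEW = 128×1/16 = 8
vl ← min(8, 8) = 8
lane  0: xor(0x71,0x95) ⇒ 0xe4
lane  1: xor(0x14,0xbe) ⇒ 0xaa
lane  2: xor(0x54,0xa6) ⇒ 0xf2
lane  3: xor(0x11,0xc7) ⇒ 0xd6
lane  4: xor(0x95,0xea) ⇒ 0x7f
lane  5: xor(0x2a,0xe1) ⇒ 0xcb
lane  6: xor(0x1e,0x95) ⇒ 0x8b
lane  7: xor(0x19,0x6e) ⇒ 0x77

vd[6] = 139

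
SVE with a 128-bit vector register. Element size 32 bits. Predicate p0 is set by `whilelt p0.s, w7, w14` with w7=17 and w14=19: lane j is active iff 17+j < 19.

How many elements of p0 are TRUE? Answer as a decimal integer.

vl = 2

lane count: 128 div 32 = 4
active while 17+j < 19, i.e. j ∈ [0,2) capped at 4 ⇒ 2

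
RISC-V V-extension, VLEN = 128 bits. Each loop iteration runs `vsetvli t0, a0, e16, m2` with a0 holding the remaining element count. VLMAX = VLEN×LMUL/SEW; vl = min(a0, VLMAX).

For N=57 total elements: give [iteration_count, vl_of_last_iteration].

VLMAX = VLEN×LMUL/SEW = 128×2/16 = 16
iterations = ceil(57/16) = 4; final-pass vl = 9

[iterations, last_vl] = [4, 9]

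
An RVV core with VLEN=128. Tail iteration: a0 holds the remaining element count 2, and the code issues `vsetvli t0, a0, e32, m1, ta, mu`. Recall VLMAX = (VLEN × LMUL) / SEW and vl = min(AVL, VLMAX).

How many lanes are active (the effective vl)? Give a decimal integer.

VLMAX = VLEN×LMUL/SEW = 128×1/32 = 4
AVL=2 ≤ VLMAX=4, so vl = 2

vl = 2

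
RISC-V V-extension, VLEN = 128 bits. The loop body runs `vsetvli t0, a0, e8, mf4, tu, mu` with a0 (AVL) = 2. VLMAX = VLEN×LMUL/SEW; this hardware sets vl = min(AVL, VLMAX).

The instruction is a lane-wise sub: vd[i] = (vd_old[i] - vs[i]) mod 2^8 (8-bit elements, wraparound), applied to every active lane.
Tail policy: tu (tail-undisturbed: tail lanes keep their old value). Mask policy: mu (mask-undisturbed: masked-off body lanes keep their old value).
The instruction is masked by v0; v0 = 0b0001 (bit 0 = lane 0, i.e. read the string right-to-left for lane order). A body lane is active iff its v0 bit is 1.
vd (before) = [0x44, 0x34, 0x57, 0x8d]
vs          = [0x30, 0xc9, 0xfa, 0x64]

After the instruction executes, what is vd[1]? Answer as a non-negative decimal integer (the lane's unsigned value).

vd[1] = 52

VLMAX = (128 × 1/4) / 8 = 4 lanes
AVL=2 ≤ VLMAX=4, so vl = 2
lane  0: sub(0x44,0x30) ⇒ 0x14
lane  1: mask-off/keep ⇒ 0x34
lane  2: tail/keep ⇒ 0x57
lane  3: tail/keep ⇒ 0x8d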